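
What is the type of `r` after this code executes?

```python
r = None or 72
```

'or' with None returns the other value (72, int)

int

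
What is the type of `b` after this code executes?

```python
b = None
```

None has type NoneType

NoneType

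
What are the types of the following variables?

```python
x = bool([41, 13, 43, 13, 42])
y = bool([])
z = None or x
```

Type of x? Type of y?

bool() returns bool; bool() returns bool

bool, bool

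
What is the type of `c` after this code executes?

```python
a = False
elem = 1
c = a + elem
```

bool + int returns int (False is 0, so 0 + 1 = 1)

int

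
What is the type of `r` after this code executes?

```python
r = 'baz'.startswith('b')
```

str.startswith() returns bool

bool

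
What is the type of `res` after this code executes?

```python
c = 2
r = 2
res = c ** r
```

int ** positive int returns int (2 ** 2 = 4)

int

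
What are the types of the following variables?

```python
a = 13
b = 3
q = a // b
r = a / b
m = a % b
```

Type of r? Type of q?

int / int returns float; int // int returns int

float, int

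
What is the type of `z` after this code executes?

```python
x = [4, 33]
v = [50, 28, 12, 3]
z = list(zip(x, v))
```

list(zip(...)) returns a list of tuples

list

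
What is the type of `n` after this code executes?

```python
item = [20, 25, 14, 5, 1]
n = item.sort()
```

list.sort() returns None (sorts in place)

NoneType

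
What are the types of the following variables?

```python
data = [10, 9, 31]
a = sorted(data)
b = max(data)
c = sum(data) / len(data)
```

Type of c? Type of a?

int / int returns float; sorted() returns list

float, list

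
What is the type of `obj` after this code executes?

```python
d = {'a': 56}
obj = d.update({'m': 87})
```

dict.update() returns None

NoneType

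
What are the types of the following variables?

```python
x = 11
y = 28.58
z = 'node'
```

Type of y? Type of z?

y is float; z is str

float, str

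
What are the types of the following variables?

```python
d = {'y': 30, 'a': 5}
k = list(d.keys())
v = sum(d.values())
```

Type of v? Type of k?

sum of int values returns int; list(...) returns list

int, list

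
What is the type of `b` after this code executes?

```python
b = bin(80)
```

bin() returns str representation

str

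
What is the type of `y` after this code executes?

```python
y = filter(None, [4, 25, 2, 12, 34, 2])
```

filter() returns a filter iterator object

filter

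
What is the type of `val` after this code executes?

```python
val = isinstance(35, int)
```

isinstance() returns bool

bool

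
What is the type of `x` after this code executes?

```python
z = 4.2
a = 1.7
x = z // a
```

float // float returns float (floor division preserves float type)

float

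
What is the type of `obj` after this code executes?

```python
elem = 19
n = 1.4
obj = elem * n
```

int * float returns float (19 * 1.4 = 26.6)

float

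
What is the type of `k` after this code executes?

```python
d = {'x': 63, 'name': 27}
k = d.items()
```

dict.items() returns a dict_items view

dict_items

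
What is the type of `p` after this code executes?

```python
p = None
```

None has type NoneType

NoneType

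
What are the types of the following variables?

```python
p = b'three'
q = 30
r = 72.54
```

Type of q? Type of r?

q is int; r is float

int, float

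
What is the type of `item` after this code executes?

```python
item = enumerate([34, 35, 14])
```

enumerate() returns an enumerate iterator object

enumerate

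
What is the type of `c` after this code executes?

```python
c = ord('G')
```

ord() returns int (Unicode code point)

int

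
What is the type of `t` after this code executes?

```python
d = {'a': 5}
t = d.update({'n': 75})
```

dict.update() returns None

NoneType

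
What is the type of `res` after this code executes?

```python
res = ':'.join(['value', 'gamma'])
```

str.join() returns str

str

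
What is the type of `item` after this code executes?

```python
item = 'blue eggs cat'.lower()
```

str.lower() returns str

str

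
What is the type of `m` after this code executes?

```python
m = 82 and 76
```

'and' returns the last value when all truthy (76, which is int)

int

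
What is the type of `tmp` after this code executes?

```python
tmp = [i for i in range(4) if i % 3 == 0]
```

A list comprehension [...] produces a list

list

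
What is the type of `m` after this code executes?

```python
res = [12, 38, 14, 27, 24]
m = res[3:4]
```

Slicing a list always returns a list

list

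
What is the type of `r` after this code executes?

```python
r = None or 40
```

'or' with None returns the other value (40, int)

int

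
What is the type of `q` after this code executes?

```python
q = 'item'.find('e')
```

str.find() returns int (index, or -1)

int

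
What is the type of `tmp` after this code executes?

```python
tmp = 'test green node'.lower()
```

str.lower() returns str

str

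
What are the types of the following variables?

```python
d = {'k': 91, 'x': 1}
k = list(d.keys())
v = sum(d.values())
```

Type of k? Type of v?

list(...) returns list; sum of int values returns int

list, int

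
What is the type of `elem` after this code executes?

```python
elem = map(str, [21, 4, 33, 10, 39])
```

map() returns a map iterator object

map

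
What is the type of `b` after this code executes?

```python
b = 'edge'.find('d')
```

str.find() returns int (index, or -1)

int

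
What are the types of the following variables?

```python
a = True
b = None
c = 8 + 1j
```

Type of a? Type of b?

a is bool; b is NoneType

bool, NoneType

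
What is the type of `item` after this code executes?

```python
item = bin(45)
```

bin() returns str representation

str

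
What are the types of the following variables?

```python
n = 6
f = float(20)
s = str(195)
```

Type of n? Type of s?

n is int; s is str

int, str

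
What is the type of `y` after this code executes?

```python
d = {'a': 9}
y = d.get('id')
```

dict.get() returns None when key 'id' is not found and no default given

NoneType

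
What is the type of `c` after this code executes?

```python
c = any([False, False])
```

any() returns bool

bool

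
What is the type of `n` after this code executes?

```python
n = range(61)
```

range() returns a range object

range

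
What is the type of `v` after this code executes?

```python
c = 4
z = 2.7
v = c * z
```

int * float returns float (4 * 2.7 = 10.8)

float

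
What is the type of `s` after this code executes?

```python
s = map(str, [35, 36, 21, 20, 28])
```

map() returns a map iterator object

map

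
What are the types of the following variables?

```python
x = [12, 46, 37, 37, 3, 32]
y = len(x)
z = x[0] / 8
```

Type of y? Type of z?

len() returns int; int / int returns float

int, float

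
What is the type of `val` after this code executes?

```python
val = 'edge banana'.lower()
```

str.lower() returns str

str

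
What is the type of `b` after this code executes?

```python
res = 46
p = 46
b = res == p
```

Equality comparison returns bool

bool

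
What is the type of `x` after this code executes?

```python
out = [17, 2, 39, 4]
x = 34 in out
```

'in' operator returns bool

bool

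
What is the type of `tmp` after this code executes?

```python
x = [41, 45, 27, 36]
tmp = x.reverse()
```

list.reverse() returns None

NoneType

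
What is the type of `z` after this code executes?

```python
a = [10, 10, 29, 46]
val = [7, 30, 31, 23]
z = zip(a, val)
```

zip() returns a zip iterator object

zip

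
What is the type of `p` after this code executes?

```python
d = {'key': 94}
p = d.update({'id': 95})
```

dict.update() returns None

NoneType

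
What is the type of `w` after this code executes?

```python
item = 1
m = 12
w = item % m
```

int % int returns int (1 % 12 = 1)

int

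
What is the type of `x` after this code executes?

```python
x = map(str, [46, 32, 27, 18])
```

map() returns a map iterator object

map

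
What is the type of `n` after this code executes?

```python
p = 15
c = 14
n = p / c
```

int / int always returns float in Python 3 (15 / 14 = 1.07143)

float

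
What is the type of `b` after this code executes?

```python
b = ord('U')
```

ord() returns int (Unicode code point)

int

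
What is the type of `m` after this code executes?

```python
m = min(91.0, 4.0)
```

min() of floats returns float

float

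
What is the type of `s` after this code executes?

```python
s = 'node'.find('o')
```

str.find() returns int (index, or -1)

int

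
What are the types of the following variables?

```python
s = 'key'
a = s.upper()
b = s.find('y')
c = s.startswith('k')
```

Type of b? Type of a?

str.find() returns int; str.upper() returns str

int, str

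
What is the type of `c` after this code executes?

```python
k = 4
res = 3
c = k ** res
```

int ** positive int returns int (4 ** 3 = 64)

int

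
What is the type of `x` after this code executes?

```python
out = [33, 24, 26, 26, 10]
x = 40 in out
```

'in' operator returns bool

bool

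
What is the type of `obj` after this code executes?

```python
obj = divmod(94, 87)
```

divmod() returns a tuple (quotient, remainder)

tuple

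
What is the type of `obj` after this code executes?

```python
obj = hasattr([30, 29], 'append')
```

hasattr() returns bool

bool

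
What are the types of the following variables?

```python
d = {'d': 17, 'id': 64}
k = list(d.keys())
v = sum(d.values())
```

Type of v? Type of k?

sum of int values returns int; list(...) returns list

int, list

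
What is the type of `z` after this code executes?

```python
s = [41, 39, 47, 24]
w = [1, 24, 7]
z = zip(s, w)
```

zip() returns a zip iterator object

zip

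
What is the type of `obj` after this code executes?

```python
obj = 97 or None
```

'or' returns first truthy value (97, int)

int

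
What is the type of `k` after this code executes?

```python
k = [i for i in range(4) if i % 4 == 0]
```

A list comprehension [...] produces a list

list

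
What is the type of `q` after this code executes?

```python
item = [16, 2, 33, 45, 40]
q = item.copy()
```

list.copy() returns list

list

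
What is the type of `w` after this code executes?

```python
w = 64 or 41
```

'or' returns the first truthy value (64, which is int)

int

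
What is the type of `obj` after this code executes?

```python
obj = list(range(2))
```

list(range(...)) returns list

list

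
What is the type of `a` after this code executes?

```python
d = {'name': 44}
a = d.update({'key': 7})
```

dict.update() returns None

NoneType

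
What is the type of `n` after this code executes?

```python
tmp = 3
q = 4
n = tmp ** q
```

int ** positive int returns int (3 ** 4 = 81)

int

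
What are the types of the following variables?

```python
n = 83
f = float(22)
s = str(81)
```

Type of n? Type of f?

n is int; f is float

int, float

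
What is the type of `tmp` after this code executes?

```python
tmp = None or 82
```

'or' with None returns the other value (82, int)

int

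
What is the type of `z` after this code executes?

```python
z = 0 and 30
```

'and' returns the first falsy value (0, which is int)

int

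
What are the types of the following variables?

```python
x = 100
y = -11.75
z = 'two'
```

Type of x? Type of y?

x is int; y is float

int, float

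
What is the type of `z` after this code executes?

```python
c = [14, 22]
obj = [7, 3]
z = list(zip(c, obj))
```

list(zip(...)) returns a list of tuples

list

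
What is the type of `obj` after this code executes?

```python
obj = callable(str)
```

callable() returns bool

bool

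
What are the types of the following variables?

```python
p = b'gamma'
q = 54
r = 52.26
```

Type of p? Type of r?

p is bytes; r is float

bytes, float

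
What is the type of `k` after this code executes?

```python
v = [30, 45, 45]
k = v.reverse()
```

list.reverse() returns None

NoneType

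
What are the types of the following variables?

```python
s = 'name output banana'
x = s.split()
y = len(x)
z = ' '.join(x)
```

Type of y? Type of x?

len() returns int; str.split() returns list

int, list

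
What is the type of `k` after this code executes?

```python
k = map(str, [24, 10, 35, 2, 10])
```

map() returns a map iterator object

map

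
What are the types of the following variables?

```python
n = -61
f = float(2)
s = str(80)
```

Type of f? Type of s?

f is float; s is str

float, str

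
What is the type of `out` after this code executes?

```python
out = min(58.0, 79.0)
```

min() of floats returns float

float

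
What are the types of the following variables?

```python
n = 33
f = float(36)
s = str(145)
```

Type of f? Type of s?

f is float; s is str

float, str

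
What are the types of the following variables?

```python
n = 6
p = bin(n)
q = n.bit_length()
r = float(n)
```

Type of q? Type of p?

int.bit_length() returns int; bin() returns str

int, str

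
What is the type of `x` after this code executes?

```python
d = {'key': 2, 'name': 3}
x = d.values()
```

.values() returns a dict_values view object

dict_values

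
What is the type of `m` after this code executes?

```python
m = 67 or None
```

'or' returns first truthy value (67, int)

int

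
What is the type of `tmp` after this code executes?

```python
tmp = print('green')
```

print() returns None

NoneType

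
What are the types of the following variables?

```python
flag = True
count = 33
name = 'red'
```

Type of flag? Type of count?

flag is bool; count is int

bool, int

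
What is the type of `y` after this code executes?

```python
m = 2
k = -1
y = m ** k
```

int ** negative int returns float

float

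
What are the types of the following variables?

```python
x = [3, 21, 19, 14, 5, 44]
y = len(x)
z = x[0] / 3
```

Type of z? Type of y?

int / int returns float; len() returns int

float, int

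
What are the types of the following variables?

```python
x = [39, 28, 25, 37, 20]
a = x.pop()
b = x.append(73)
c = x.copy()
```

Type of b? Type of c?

list.append() returns None; list.copy() returns list

NoneType, list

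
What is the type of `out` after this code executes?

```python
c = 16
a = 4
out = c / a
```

int / int always returns float in Python 3 (16 / 4 = 4)

float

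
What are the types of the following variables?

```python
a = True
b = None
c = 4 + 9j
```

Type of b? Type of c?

b is NoneType; c is complex

NoneType, complex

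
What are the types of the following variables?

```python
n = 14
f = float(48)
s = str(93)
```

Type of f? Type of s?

f is float; s is str

float, str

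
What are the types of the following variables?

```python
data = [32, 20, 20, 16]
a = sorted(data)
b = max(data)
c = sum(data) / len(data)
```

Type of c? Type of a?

int / int returns float; sorted() returns list

float, list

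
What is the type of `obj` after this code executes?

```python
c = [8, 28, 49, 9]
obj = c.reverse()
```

list.reverse() returns None

NoneType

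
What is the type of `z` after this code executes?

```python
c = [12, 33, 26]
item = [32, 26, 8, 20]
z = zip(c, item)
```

zip() returns a zip iterator object

zip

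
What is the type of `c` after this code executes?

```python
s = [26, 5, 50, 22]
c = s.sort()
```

list.sort() returns None (sorts in place)

NoneType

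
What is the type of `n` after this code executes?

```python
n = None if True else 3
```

Ternary: condition is True, if branch (None) taken → NoneType

NoneType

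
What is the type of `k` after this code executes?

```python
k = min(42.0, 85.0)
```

min() of floats returns float

float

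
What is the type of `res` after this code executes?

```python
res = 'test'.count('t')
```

str.count() returns int

int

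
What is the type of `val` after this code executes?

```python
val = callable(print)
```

callable() returns bool

bool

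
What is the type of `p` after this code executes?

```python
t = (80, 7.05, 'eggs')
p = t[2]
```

Index 2 of tuple is 'eggs' which is str

str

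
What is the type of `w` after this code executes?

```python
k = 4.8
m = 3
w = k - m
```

float - int returns float (4.8 - 3 = 1.8)

float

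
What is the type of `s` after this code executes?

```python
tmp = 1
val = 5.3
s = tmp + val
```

int + float returns float (1 + 5.3 = 6.3)

float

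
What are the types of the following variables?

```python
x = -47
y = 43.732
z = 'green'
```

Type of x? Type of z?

x is int; z is str

int, str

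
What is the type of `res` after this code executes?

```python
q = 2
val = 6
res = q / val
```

int / int always returns float in Python 3 (2 / 6 = 0.333333)

float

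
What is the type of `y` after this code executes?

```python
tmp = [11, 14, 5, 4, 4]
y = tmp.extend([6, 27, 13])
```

list.extend() returns None

NoneType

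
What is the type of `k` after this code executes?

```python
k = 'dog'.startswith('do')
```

str.startswith() returns bool

bool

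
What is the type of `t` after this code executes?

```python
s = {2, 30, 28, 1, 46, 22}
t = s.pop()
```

Popping from a set of ints returns int

int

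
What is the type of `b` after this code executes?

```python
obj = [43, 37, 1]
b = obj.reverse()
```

list.reverse() returns None

NoneType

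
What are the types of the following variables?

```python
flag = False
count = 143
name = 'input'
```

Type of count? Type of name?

count is int; name is str

int, str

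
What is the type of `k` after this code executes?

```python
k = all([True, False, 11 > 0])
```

all() returns bool

bool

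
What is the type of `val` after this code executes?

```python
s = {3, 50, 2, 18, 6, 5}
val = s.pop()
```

Popping from a set of ints returns int

int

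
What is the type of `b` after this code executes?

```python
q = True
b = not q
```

'not' always returns bool

bool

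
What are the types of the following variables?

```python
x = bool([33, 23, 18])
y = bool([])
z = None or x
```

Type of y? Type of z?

bool() returns bool; None or <bool> returns the bool

bool, bool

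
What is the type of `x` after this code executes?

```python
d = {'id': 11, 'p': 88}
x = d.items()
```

dict.items() returns a dict_items view

dict_items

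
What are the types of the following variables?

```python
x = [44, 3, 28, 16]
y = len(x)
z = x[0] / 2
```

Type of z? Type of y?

int / int returns float; len() returns int

float, int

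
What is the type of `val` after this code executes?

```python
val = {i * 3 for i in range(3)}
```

A set comprehension {expr for x in iterable} produces a set

set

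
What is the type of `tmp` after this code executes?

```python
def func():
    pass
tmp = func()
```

A function with no return statement returns None

NoneType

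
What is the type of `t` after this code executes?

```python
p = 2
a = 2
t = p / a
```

int / int always returns float in Python 3 (2 / 2 = 1)

float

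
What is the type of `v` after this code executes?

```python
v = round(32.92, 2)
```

round() with ndigits arg returns float

float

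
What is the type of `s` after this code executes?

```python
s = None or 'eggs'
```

'or' with None returns the other value ('eggs', str)

str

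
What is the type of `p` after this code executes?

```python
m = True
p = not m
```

'not' always returns bool

bool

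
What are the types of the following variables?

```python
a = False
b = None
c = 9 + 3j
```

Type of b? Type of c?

b is NoneType; c is complex

NoneType, complex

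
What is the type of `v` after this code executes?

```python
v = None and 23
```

'and' returns first falsy value (None)

NoneType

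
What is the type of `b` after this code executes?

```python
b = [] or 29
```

'or' returns first truthy value (29, which is int)

int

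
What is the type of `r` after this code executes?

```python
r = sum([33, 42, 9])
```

sum() of ints returns int

int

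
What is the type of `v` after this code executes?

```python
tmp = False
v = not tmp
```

'not' always returns bool

bool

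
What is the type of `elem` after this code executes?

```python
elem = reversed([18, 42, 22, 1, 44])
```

reversed() on a list returns a list_reverseiterator

list_reverseiterator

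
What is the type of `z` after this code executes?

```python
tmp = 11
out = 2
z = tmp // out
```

int // int returns int (11 // 2 = 5)

int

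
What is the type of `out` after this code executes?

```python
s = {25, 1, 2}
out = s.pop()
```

Popping from a set of ints returns int

int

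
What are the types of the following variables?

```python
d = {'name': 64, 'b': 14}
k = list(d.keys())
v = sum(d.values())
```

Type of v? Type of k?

sum of int values returns int; list(...) returns list

int, list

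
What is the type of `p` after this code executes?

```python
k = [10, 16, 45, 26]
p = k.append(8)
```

list.append() returns None (mutates in place)

NoneType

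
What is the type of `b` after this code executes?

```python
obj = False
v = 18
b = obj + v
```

bool + int returns int (False is 0, so 0 + 18 = 18)

int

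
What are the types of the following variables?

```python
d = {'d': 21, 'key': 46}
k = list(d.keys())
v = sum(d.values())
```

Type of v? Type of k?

sum of int values returns int; list(...) returns list

int, list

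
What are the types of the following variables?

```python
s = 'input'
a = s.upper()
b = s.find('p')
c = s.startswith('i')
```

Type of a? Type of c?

str.upper() returns str; str.startswith() returns bool

str, bool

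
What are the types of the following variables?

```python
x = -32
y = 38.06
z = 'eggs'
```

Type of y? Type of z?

y is float; z is str

float, str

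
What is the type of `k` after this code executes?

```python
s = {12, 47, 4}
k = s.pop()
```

Popping from a set of ints returns int

int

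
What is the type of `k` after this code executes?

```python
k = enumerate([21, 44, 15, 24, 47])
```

enumerate() returns an enumerate iterator object

enumerate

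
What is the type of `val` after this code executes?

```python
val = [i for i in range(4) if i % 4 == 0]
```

A list comprehension [...] produces a list

list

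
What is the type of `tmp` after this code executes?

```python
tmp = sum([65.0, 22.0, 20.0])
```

sum() of floats returns float

float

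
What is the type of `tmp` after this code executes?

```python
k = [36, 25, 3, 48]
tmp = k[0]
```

Indexing a list of ints returns int (k[0] = 36)

int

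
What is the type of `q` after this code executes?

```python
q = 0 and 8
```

'and' returns the first falsy value (0, which is int)

int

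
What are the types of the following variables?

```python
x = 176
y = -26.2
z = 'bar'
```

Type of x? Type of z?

x is int; z is str

int, str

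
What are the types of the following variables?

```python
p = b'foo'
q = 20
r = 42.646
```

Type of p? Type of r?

p is bytes; r is float

bytes, float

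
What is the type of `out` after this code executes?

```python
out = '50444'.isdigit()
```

str.isdigit() returns bool

bool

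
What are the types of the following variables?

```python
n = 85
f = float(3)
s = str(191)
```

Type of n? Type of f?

n is int; f is float

int, float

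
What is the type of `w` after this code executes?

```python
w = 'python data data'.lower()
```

str.lower() returns str

str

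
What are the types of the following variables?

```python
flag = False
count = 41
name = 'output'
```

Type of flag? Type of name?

flag is bool; name is str

bool, str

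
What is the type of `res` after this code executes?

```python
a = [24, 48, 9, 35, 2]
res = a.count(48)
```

list.count() returns int

int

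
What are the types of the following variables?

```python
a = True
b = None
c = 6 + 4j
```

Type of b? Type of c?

b is NoneType; c is complex

NoneType, complex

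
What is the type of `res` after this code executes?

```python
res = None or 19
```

'or' with None returns the other value (19, int)

int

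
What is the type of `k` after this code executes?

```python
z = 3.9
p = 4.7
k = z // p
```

float // float returns float (floor division preserves float type)

float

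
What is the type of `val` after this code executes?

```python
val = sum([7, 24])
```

sum() of ints returns int

int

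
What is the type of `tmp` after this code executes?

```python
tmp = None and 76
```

'and' returns first falsy value (None)

NoneType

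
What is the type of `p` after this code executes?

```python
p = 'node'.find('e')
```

str.find() returns int (index, or -1)

int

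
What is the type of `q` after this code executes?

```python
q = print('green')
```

print() returns None

NoneType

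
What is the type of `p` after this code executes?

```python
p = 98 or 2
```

'or' returns the first truthy value (98, which is int)

int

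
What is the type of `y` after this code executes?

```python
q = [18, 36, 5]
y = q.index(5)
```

list.index() returns int

int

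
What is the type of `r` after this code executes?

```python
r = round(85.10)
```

round() with no ndigits arg returns int

int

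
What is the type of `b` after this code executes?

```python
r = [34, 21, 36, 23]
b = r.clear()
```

list.clear() returns None

NoneType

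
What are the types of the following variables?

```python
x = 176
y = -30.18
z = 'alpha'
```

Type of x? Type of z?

x is int; z is str

int, str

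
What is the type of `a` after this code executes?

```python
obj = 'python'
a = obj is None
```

'is' comparison returns bool

bool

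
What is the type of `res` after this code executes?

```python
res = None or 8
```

'or' with None returns the other value (8, int)

int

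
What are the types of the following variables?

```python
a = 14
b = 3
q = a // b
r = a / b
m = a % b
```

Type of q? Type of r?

int // int returns int; int / int returns float

int, float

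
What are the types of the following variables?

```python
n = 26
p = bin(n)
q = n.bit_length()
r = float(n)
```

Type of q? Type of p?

int.bit_length() returns int; bin() returns str

int, str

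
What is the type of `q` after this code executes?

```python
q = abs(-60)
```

abs() of int returns int

int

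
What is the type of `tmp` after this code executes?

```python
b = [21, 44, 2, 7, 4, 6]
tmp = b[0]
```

Indexing a list of ints returns int (b[0] = 21)

int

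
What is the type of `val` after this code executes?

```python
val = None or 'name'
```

'or' with None returns the other value ('name', str)

str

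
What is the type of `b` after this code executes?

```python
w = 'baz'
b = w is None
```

'is' comparison returns bool

bool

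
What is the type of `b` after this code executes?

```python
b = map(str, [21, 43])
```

map() returns a map iterator object

map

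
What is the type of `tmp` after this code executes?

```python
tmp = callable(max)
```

callable() returns bool

bool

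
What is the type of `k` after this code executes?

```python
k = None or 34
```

'or' with None returns the other value (34, int)

int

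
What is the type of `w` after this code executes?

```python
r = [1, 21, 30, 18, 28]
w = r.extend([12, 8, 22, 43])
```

list.extend() returns None

NoneType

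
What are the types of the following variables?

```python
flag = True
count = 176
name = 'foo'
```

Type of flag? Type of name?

flag is bool; name is str

bool, str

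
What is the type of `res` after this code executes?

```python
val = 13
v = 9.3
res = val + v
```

int + float returns float (13 + 9.3 = 22.3)

float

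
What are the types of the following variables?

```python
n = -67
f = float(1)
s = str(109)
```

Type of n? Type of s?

n is int; s is str

int, str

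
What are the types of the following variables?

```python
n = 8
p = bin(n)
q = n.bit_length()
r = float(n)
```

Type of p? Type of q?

bin() returns str; int.bit_length() returns int

str, int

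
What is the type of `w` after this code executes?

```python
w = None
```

None has type NoneType

NoneType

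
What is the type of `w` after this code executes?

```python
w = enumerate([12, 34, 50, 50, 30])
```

enumerate() returns an enumerate iterator object

enumerate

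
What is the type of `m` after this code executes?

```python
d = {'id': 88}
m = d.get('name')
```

dict.get() returns None when key 'name' is not found and no default given

NoneType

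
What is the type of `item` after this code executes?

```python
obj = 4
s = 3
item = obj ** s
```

int ** positive int returns int (4 ** 3 = 64)

int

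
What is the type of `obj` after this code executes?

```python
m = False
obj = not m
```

'not' always returns bool

bool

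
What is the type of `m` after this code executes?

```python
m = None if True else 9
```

Ternary: condition is True, if branch (None) taken → NoneType

NoneType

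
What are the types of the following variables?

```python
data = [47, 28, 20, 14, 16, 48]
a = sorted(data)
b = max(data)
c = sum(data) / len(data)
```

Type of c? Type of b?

int / int returns float; max of ints returns int

float, int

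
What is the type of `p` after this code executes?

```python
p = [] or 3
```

'or' returns first truthy value (3, which is int)

int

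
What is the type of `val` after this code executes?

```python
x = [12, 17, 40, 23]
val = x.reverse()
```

list.reverse() returns None

NoneType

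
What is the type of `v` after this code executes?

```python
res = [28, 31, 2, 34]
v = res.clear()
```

list.clear() returns None

NoneType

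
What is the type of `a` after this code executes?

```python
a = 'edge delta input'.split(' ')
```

str.split() returns list

list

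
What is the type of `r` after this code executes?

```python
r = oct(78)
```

oct() returns str representation

str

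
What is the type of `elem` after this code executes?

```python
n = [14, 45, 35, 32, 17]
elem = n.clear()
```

list.clear() returns None

NoneType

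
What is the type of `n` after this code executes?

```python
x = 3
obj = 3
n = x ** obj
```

int ** positive int returns int (3 ** 3 = 27)

int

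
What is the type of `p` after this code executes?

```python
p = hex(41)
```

hex() returns str representation

str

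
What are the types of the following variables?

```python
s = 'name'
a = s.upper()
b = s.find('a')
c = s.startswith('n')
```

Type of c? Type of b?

str.startswith() returns bool; str.find() returns int

bool, int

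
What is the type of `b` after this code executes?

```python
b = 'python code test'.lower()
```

str.lower() returns str

str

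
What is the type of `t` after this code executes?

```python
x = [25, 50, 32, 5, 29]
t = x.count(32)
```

list.count() returns int

int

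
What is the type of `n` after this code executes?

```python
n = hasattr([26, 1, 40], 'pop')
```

hasattr() returns bool

bool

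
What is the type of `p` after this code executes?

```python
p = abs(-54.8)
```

abs() of float returns float

float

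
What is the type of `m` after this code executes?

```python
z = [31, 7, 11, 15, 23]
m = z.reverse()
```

list.reverse() returns None

NoneType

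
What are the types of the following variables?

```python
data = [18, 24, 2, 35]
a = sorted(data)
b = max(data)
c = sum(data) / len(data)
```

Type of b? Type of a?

max of ints returns int; sorted() returns list

int, list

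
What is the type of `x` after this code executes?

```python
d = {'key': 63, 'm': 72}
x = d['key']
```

Accessing dict[str, int] with key 'key' returns int value 63

int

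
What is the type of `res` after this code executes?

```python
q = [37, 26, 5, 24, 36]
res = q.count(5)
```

list.count() returns int

int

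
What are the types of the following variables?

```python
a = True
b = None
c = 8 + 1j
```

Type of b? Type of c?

b is NoneType; c is complex

NoneType, complex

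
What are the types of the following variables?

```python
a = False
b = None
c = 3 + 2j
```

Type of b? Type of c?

b is NoneType; c is complex

NoneType, complex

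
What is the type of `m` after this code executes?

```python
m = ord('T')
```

ord() returns int (Unicode code point)

int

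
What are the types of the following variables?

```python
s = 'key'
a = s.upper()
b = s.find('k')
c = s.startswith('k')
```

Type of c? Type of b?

str.startswith() returns bool; str.find() returns int

bool, int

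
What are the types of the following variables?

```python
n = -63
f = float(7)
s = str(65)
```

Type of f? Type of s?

f is float; s is str

float, str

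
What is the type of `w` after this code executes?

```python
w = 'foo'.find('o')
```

str.find() returns int (index, or -1)

int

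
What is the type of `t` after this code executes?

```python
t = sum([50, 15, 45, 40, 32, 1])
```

sum() of ints returns int

int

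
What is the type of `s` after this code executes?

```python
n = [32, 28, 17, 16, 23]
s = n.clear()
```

list.clear() returns None

NoneType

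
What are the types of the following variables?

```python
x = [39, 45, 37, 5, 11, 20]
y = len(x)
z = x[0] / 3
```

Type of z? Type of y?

int / int returns float; len() returns int

float, int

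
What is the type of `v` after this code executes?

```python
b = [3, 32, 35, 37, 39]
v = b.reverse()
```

list.reverse() returns None

NoneType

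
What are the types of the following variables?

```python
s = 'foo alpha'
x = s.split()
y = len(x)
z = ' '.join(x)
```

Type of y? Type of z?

len() returns int; str.join() returns str

int, str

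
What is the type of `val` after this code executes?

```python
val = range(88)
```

range() returns a range object

range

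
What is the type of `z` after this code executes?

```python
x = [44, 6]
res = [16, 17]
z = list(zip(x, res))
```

list(zip(...)) returns a list of tuples

list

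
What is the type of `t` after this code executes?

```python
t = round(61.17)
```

round() with no ndigits arg returns int

int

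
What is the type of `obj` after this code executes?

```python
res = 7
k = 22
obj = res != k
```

Comparison operators return bool

bool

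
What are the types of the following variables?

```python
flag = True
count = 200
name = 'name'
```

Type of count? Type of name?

count is int; name is str

int, str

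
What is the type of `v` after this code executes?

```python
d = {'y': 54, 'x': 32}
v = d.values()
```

.values() returns a dict_values view object

dict_values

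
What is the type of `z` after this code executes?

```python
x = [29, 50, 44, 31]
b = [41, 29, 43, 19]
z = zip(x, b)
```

zip() returns a zip iterator object

zip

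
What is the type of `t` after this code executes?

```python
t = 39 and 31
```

'and' returns the last value when all truthy (31, which is int)

int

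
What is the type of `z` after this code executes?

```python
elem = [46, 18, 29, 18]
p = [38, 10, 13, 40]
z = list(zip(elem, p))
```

list(zip(...)) returns a list of tuples

list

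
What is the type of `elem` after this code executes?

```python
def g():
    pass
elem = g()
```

A function with no return statement returns None

NoneType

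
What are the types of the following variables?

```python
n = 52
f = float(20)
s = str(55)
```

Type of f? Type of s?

f is float; s is str

float, str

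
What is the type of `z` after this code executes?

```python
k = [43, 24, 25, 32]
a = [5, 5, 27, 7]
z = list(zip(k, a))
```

list(zip(...)) returns a list of tuples

list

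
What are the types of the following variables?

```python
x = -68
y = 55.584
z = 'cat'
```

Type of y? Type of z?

y is float; z is str

float, str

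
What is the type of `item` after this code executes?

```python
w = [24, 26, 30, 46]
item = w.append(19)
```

list.append() returns None (mutates in place)

NoneType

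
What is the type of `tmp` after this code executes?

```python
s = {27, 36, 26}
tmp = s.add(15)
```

set.add() returns None (mutates in place)

NoneType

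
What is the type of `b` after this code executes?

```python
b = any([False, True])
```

any() returns bool

bool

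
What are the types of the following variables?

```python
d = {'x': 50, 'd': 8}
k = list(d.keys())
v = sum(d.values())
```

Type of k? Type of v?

list(...) returns list; sum of int values returns int

list, int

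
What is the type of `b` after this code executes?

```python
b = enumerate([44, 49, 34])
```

enumerate() returns an enumerate iterator object

enumerate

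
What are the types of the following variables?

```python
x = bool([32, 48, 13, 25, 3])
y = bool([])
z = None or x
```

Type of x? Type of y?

bool() returns bool; bool() returns bool

bool, bool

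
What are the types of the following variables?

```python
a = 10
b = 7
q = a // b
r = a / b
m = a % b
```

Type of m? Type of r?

int % int returns int; int / int returns float

int, float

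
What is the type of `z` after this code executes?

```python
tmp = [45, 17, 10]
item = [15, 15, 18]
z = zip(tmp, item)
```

zip() returns a zip iterator object

zip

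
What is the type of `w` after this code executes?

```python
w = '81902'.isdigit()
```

str.isdigit() returns bool

bool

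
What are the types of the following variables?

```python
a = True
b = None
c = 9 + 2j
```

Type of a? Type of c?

a is bool; c is complex

bool, complex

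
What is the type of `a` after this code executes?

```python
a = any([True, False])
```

any() returns bool

bool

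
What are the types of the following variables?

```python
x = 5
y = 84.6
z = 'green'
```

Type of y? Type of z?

y is float; z is str

float, str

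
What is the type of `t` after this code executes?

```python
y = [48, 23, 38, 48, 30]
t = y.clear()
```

list.clear() returns None

NoneType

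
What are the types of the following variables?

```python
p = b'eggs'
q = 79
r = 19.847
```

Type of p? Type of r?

p is bytes; r is float

bytes, float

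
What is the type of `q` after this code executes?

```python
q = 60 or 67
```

'or' returns the first truthy value (60, which is int)

int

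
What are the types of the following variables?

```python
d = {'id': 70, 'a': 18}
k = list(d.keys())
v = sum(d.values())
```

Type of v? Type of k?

sum of int values returns int; list(...) returns list

int, list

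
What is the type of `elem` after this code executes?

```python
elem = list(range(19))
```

list(range(...)) returns list

list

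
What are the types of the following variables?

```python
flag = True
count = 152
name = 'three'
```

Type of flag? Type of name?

flag is bool; name is str

bool, str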